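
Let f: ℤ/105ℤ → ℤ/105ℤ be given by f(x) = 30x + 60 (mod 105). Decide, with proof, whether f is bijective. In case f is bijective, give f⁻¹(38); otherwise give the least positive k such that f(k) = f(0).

7

We have gcd(30, 105) = 15 > 1. Taking x_1 = 0 and x_2 = 7: f(0) = 60 and f(7) = 30·7 + 60 = 270 ≡ 60 (mod 105).
So f(0) = f(7) while 0 ≠ 7, therefore f is not injective, hence not bijective.
Since f is not bijective, we find the least positive k with f(k) = f(0): this means 30k ≡ 0 (mod 105), i.e. 105 ∣ 30k. Since gcd(30, 105) = 15, dividing through by 15 this holds exactly when 7 ∣ 2k, and as gcd(2, 7) = 1, exactly when 7 ∣ k.
The smallest positive such k is 7.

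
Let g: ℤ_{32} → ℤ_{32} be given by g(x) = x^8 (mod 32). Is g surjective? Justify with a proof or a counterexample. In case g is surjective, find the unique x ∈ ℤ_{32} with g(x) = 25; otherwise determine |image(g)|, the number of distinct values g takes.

g(0) = 0^8 = 0.
g(2): Repeated squaring mod 32: 2^1 ≡ 2, 2^2 ≡ 2² = 4, 2^4 ≡ 4² = 16, 2^8 ≡ 16² = 256 ≡ 0. So 2^8 ≡ 0 (mod 32).
So g(0) = g(2) = 0 while 0 ≠ 2, therefore g is not injective.
A non-injective map from the 32-element set ℤ_{32} to itself takes at most 31 distinct values, so it cannot be surjective. Therefore g is not surjective.
Since g is not surjective, we determine |image(g)|. Computing x^8 mod 32 for each x (by repeated squaring, reducing mod 32 at every step), the values g(0), g(1), …, g(31) are: 0, 1, 0, 1, 0, 1, 0, 1, 0, 1, 0, 1, 0, 1, 0, 1, 0, 1, 0, 1, 0, 1, 0, 1, 0, 1, 0, 1, 0, 1, 0, 1.
The distinct values are {0, 1}; there are 2 of them.

2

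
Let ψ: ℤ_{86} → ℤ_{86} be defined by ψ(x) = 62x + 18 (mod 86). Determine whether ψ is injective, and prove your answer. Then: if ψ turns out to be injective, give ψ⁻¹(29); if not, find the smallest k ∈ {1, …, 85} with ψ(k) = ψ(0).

We have gcd(62, 86) = 2 > 1. Taking a = 0 and b = 43: ψ(0) = 18 and ψ(43) = 62·43 + 18 = 2684 ≡ 18 (mod 86).
So ψ(0) = ψ(43) while 0 ≠ 43, so ψ is not injective.
Since ψ is not injective, we find the least positive k with ψ(k) = ψ(0): this means 62k ≡ 0 (mod 86), i.e. 86 ∣ 62k. Since gcd(62, 86) = 2, dividing through by 2 this holds exactly when 43 ∣ 31k, and as gcd(31, 43) = 1, exactly when 43 ∣ k.
The smallest positive such k is 43.

43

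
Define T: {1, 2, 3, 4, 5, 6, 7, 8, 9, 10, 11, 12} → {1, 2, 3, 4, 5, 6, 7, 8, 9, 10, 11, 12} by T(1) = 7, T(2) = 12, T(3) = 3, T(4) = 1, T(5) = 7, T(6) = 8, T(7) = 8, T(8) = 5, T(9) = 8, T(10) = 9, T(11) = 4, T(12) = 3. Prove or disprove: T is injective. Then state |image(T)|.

T(1) = 7 = T(5) with 1 ≠ 5, so T is not injective.
The image of T is {1, 3, 4, 5, 7, 8, 9, 12}, which has 8 elements.

8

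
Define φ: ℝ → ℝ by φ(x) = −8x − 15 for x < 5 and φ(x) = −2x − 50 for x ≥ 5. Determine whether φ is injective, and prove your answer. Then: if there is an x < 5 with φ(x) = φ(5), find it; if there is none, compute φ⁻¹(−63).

13/2

Both pieces are strictly decreasing (slopes −8 and −2), so each is injective on its own interval.
The left piece maps (−∞, 5) onto (−55, ∞); the right piece maps [5, ∞) onto (−∞, −60].
These images are disjoint, so no value is attained by both pieces. Therefore φ is injective.
Because the two images are disjoint, no x < 5 has φ(x) = φ(5), so we compute φ⁻¹(−63): −63 lies in (−∞, −60], so solve −2x − 50 = −63: x = (−63 + 50)/(−2) = 13/2.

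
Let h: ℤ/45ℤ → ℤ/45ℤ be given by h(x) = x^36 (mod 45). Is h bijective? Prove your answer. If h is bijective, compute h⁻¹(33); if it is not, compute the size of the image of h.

h(1) = 1^36 = 1.
h(2): Repeated squaring mod 45: 2^1 ≡ 2, 2^2 ≡ 2² = 4, 2^4 ≡ 4² = 16, 2^8 ≡ 16² = 256 ≡ 31, 2^16 ≡ 31² = 961 ≡ 16, 2^32 ≡ 16² = 256 ≡ 31. Since 36 = 32 + 4, 2^36 ≡ 31·16: 31·16 = 496 ≡ 1. So 2^36 ≡ 1 (mod 45).
So h(1) = h(2) = 1 while 1 ≠ 2, hence h is not injective, hence not bijective.
Since h is not bijective, we determine |image(h)|. Computing x^36 mod 45 for each x (by repeated squaring, reducing mod 45 at every step), the values h(0), h(1), …, h(44) are: 0, 1, 1, 36, 1, 10, 36, 1, 1, 36, 10, 1, 36, 1, 1, 0, 1, 1, 36, 1, 10, 36, 1, 1, 36, 10, 1, 36, 1, 1, 0, 1, 1, 36, 1, 10, 36, 1, 1, 36, 10, 1, 36, 1, 1.
The distinct values are {0, 1, 10, 36}; there are 4 of them.

4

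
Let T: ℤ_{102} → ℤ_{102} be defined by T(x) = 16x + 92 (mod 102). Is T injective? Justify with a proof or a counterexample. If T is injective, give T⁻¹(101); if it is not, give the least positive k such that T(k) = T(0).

51

We have gcd(16, 102) = 2 > 1. Taking u = 0 and v = 51: T(0) = 92 and T(51) = 16·51 + 92 = 908 ≡ 92 (mod 102).
So T(0) = T(51) while 0 ≠ 51, thus T is not injective.
Since T is not injective, we find the least positive k with T(k) = T(0): this means 16k ≡ 0 (mod 102), i.e. 102 ∣ 16k. Since gcd(16, 102) = 2, dividing through by 2 this holds exactly when 51 ∣ 8k, and as gcd(8, 51) = 1, exactly when 51 ∣ k.
The smallest positive such k is 51.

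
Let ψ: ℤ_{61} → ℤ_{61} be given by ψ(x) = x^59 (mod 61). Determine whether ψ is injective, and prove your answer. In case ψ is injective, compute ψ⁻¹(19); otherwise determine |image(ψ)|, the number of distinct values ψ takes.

Since 61 is prime, the nonzero elements of ℤ_{61} form a cyclic group of order 60.
As gcd(59, 60) = 1, raising to the 59th power is a bijection on this group: if s^59 ≡ t^59 then (st^{−1})^59 = 1, and the only element of order dividing gcd(59, 60) = 1 is 1, so s = t.
With ψ(0) = 0 this makes ψ injective on all of ℤ_{61}, hence bijective (finite equal-size domain and codomain). In particular ψ is injective.
Since ψ is injective, we find the preimage of 19. The inverse of x ↦ x^59 on (ℤ_{61})^× is x ↦ x^59, because 59·59 = 3481 = 58·60 + 1 ≡ 1 (mod 60) and x^{60} = 1 for x ≠ 0 (Fermat). So ψ⁻¹(19) = 19^59 mod 61.
Repeated squaring mod 61: 19^1 ≡ 19, 19^2 ≡ 19² = 361 ≡ 56, 19^4 ≡ 56² = 3136 ≡ 25, 19^8 ≡ 25² = 625 ≡ 15, 19^16 ≡ 15² = 225 ≡ 42, 19^32 ≡ 42² = 1764 ≡ 56. Since 59 = 32 + 16 + 8 + 2 + 1, 19^59 ≡ 56·42·15·56·19: 56·42 = 2352 ≡ 34, then 34·15 = 510 ≡ 22, then 22·56 = 1232 ≡ 12, then 12·19 = 228 ≡ 45. So 19^59 ≡ 45 (mod 61).
Hence ψ⁻¹(19) = 45.

45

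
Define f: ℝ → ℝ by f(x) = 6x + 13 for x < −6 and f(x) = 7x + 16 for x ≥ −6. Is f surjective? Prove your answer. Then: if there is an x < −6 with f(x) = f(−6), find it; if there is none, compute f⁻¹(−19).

-13/2

Both pieces are strictly increasing (slopes 6 and 7), so each is injective on its own interval.
The left piece maps (−∞, −6) onto (−∞, −23); the right piece maps [−6, ∞) onto [−26, ∞).
The union (−∞, −23) ∪ [−26, ∞) covers ℝ, so f is surjective.
For the follow-up: the images overlap, so an x < −6 with f(x) = f(−6) exists. f(−6) = −26; solving 6x + 13 = −26 for x < −6 gives x = (−26 − 13)/6 = −13/2.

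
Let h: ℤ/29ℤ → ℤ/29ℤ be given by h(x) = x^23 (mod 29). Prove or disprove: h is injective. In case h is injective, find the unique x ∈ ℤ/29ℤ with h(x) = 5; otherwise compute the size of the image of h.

13

Since 29 is prime, the nonzero elements of ℤ/29ℤ form a cyclic group of order 28.
As gcd(23, 28) = 1, raising to the 23rd power is a bijection on this group: if a^23 ≡ b^23 then (ab^{−1})^23 = 1, and the only element of order dividing gcd(23, 28) = 1 is 1, so a = b.
With h(0) = 0 this makes h injective on all of ℤ/29ℤ, hence bijective (finite equal-size domain and codomain). In particular h is injective.
Since h is injective, we find the preimage of 5. The inverse of x ↦ x^23 on (ℤ/29ℤ)^× is x ↦ x^11, because 23·11 = 253 = 9·28 + 1 ≡ 1 (mod 28) and x^{28} = 1 for x ≠ 0 (Fermat). So h⁻¹(5) = 5^11 mod 29.
Repeated squaring mod 29: 5^1 ≡ 5, 5^2 ≡ 5² = 25, 5^4 ≡ 25² = 625 ≡ 16, 5^8 ≡ 16² = 256 ≡ 24. Since 11 = 8 + 2 + 1, 5^11 ≡ 24·25·5: 24·25 = 600 ≡ 20, then 20·5 = 100 ≡ 13. So 5^11 ≡ 13 (mod 29).
Hence h⁻¹(5) = 13.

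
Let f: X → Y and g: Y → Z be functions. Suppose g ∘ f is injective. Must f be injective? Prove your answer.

Suppose f(u) = f(v). Applying g: (g ∘ f)(u) = (g ∘ f)(v). Since g ∘ f is injective, u = v. Hence f is injective.

injective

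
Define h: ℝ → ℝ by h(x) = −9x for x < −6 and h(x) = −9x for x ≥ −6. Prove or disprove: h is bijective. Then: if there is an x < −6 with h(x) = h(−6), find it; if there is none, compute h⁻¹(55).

-55/9

Both pieces are strictly decreasing (slopes −9 and −9), so each is injective on its own interval.
The left piece maps (−∞, −6) onto (54, ∞); the right piece maps [−6, ∞) onto (−∞, 54].
Since 54 = 54, the images partition ℝ: h is injective and surjective, hence bijective.
Because the two images are disjoint, no x < −6 has h(x) = h(−6), so we compute h⁻¹(55): 55 lies in (54, ∞), so solve −9x = 55: x = (55 − 0)/(−9) = −55/9.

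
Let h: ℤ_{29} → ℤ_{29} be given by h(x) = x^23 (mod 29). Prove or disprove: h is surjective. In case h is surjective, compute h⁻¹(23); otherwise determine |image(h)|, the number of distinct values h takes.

Since 29 is prime, the nonzero elements of ℤ_{29} form a cyclic group of order 28.
As gcd(23, 28) = 1, raising to the 23rd power is a bijection on this group: if s^23 ≡ t^23 then (st^{−1})^23 = 1, and the only element of order dividing gcd(23, 28) = 1 is 1, so s = t.
With h(0) = 0 this makes h injective on all of ℤ_{29}, hence bijective (finite equal-size domain and codomain). In particular h is surjective.
Since h is surjective, we find the preimage of 23. The inverse of x ↦ x^23 on (ℤ_{29})^× is x ↦ x^11, because 23·11 = 253 = 9·28 + 1 ≡ 1 (mod 28) and x^{28} = 1 for x ≠ 0 (Fermat). So h⁻¹(23) = 23^11 mod 29.
Repeated squaring mod 29: 23^1 ≡ 23, 23^2 ≡ 23² = 529 ≡ 7, 23^4 ≡ 7² = 49 ≡ 20, 23^8 ≡ 20² = 400 ≡ 23. Since 11 = 8 + 2 + 1, 23^11 ≡ 23·7·23: 23·7 = 161 ≡ 16, then 16·23 = 368 ≡ 20. So 23^11 ≡ 20 (mod 29).
Hence h⁻¹(23) = 20.

20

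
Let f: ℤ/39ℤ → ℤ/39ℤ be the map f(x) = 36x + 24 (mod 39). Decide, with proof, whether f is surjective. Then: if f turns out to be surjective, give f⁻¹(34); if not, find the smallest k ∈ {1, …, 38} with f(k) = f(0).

13

Since gcd(36, 39) = 3, we have 36x ≡ 0 (mod 3) for all x, so f(x) ≡ 0 (mod 3).
But 1 ≢ 0 (mod 3), so 1 ∈ ℤ/39ℤ has no preimage. Thus f is not surjective.
Since f is not surjective, we find the least positive k with f(k) = f(0): this means 36k ≡ 0 (mod 39), i.e. 39 ∣ 36k. Since gcd(36, 39) = 3, dividing through by 3 this holds exactly when 13 ∣ 12k, and as gcd(12, 13) = 1, exactly when 13 ∣ k.
The smallest positive such k is 13.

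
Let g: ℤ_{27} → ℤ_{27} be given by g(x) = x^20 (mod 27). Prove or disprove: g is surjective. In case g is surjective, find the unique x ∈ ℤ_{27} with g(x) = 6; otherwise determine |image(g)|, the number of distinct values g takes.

g(0) = 0^20 = 0.
g(3): Repeated squaring mod 27: 3^1 ≡ 3, 3^2 ≡ 3² = 9, 3^4 ≡ 9² = 81 ≡ 0, 3^8 ≡ 0² = 0, 3^16 ≡ 0² = 0. Since 20 = 16 + 4, 3^20 ≡ 0·0: 0·0 = 0. So 3^20 ≡ 0 (mod 27).
So g(0) = g(3) = 0 while 0 ≠ 3, hence g is not injective.
A non-injective map from the 27-element set ℤ_{27} to itself takes at most 26 distinct values, so it cannot be surjective. Hence g is not surjective.
Since g is not surjective, we determine |image(g)|. Computing x^20 mod 27 for each x (by repeated squaring, reducing mod 27 at every step), the values g(0), g(1), …, g(26) are: 0, 1, 4, 0, 16, 25, 0, 22, 10, 0, 19, 13, 0, 7, 7, 0, 13, 19, 0, 10, 22, 0, 25, 16, 0, 4, 1.
The distinct values are {0, 1, 4, 7, 10, 13, 16, 19, 22, 25}; there are 10 of them.

10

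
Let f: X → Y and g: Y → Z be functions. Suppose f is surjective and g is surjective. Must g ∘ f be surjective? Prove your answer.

Let c ∈ Z. Since g is surjective, there is b ∈ Y with g(b) = c. Since f is surjective, there is a ∈ X with f(a) = b.
Then (g ∘ f)(a) = g(b) = c. So g ∘ f is surjective.

surjective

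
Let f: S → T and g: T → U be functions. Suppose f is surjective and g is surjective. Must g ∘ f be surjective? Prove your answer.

surjective

Let c ∈ U. Since g is surjective, there is b ∈ T with g(b) = c. Since f is surjective, there is a ∈ S with f(a) = b.
Then (g ∘ f)(a) = g(b) = c. Therefore g ∘ f is surjective.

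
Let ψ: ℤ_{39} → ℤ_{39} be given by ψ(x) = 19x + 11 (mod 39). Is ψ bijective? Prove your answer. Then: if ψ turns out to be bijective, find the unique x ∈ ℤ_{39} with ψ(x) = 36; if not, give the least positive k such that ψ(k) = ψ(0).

28

If ψ(s) = ψ(t), then 19s ≡ 19t (mod 39). Because gcd(19, 39) = 1, we may cancel 19 to get s ≡ t (mod 39).
We now compute 19⁻¹ mod 39 explicitly. Euclid's algorithm: 39 = 2·19 + 1; back-substituting gives 1 = 37·19 − 18·39, so 19⁻¹ ≡ 37 (mod 39).
Then y ↦ 37(y − 11) is a two-sided inverse to ψ, so every y ∈ ℤ_{39} has a preimage.
Hence ψ is bijective.
Since ψ is bijective, we find ψ⁻¹(36): we need 19x ≡ 36 − 11 ≡ 25 (mod 39). Using 19⁻¹ = 37: x ≡ 37·25 = 925 = 23·39 + 28, so x = 28.
Check: ψ(28) = 19·28 + 11 = 543 = 13·39 + 36 ≡ 36 (mod 39).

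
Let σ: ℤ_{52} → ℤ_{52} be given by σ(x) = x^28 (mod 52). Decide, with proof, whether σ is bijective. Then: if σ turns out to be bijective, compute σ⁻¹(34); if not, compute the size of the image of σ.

σ(1) = 1^28 = 1.
σ(5): Repeated squaring mod 52: 5^1 ≡ 5, 5^2 ≡ 5² = 25, 5^4 ≡ 25² = 625 ≡ 1, 5^8 ≡ 1² = 1, 5^16 ≡ 1² = 1. Since 28 = 16 + 8 + 4, 5^28 ≡ 1·1·1: 1·1 = 1, then 1·1 = 1. So 5^28 ≡ 1 (mod 52).
So σ(1) = σ(5) = 1 while 1 ≠ 5, so σ is not injective, hence not bijective.
Since σ is not bijective, we determine |image(σ)|. Computing x^28 mod 52 for each x (by repeated squaring, reducing mod 52 at every step), the values σ(0), σ(1), …, σ(51) are: 0, 1, 16, 29, 48, 1, 48, 9, 40, 9, 16, 29, 40, 13, 40, 29, 16, 9, 40, 9, 48, 1, 48, 29, 16, 1, 0, 1, 16, 29, 48, 1, 48, 9, 40, 9, 16, 29, 40, 13, 40, 29, 16, 9, 40, 9, 48, 1, 48, 29, 16, 1.
The distinct values are {0, 1, 9, 13, 16, 29, 40, 48}; there are 8 of them.

8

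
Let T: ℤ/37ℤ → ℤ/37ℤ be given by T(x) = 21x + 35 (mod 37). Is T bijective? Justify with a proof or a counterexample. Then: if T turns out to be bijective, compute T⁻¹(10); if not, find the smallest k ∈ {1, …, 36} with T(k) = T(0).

27

Recall: T is injective if T(x_1) = T(x_2) implies x_1 = x_2.
If T(x_1) = T(x_2), then 21x_1 ≡ 21x_2 (mod 37). Because gcd(21, 37) = 1, we may cancel 21 to get x_1 ≡ x_2 (mod 37).
We now compute 21⁻¹ mod 37 explicitly. Euclid's algorithm: 37 = 1·21 + 16, 21 = 1·16 + 5, 16 = 3·5 + 1; back-substituting gives 1 = 30·21 − 17·37, so 21⁻¹ ≡ 30 (mod 37).
For any y ∈ ℤ/37ℤ, x = 30(y − 35) mod 37 satisfies T(x) = 21·30(y − 35) + 35 ≡ y (since 21·30 ≡ 1 mod 37). So every y has a preimage.
Therefore T is bijective.
Since T is bijective, we find T⁻¹(10): we need 21x ≡ 10 − 35 ≡ 12 (mod 37). Using 21⁻¹ = 30: x ≡ 30·12 = 360 = 9·37 + 27, so x = 27.
Check: T(27) = 21·27 + 35 = 602 = 16·37 + 10 ≡ 10 (mod 37).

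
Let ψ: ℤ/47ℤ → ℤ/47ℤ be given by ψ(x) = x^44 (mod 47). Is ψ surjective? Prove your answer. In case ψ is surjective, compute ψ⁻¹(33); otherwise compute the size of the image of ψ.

ψ(23): Repeated squaring mod 47: 23^1 ≡ 23, 23^2 ≡ 23² = 529 ≡ 12, 23^4 ≡ 12² = 144 ≡ 3, 23^8 ≡ 3² = 9, 23^16 ≡ 9² = 81 ≡ 34, 23^32 ≡ 34² = 1156 ≡ 28. Since 44 = 32 + 8 + 4, 23^44 ≡ 28·9·3: 28·9 = 252 ≡ 17, then 17·3 = 51 ≡ 4. So 23^44 ≡ 4 (mod 47).
ψ(24): Repeated squaring mod 47: 24^1 ≡ 24, 24^2 ≡ 24² = 576 ≡ 12, 24^4 ≡ 12² = 144 ≡ 3, 24^8 ≡ 3² = 9, 24^16 ≡ 9² = 81 ≡ 34, 24^32 ≡ 34² = 1156 ≡ 28. Since 44 = 32 + 8 + 4, 24^44 ≡ 28·9·3: 28·9 = 252 ≡ 17, then 17·3 = 51 ≡ 4. So 24^44 ≡ 4 (mod 47).
So ψ(23) = ψ(24) = 4 while 23 ≠ 24, therefore ψ is not injective.
A non-injective map from the 47-element set ℤ/47ℤ to itself takes at most 46 distinct values, so it cannot be surjective. So ψ is not surjective.
Since ψ is not surjective, we determine |image(ψ)|. Computing x^44 mod 47 for each x (by repeated squaring, reducing mod 47 at every step), the values ψ(0), ψ(1), …, ψ(46) are: 0, 1, 12, 21, 3, 32, 17, 24, 36, 18, 8, 7, 16, 42, 6, 14, 9, 27, 28, 25, 2, 34, 37, 4, 4, 37, 34, 2, 25, 28, 27, 9, 14, 6, 42, 16, 7, 8, 18, 36, 24, 17, 32, 3, 21, 12, 1.
The distinct values are {0, 1, 2, 3, 4, 6, 7, 8, 9, 12, 14, 16, 17, 18, 21, 24, 25, 27, 28, 32, 34, 36, 37, 42}; there are 24 of them.

24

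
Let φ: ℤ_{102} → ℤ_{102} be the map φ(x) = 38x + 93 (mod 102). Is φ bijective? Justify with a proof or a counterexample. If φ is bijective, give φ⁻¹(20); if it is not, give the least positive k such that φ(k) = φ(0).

We have gcd(38, 102) = 2 > 1. Taking u = 0 and v = 51: φ(0) = 93 and φ(51) = 38·51 + 93 = 2031 ≡ 93 (mod 102).
So φ(0) = φ(51) while 0 ≠ 51, so φ is not injective, hence not bijective.
Since φ is not bijective, we find the least positive k with φ(k) = φ(0): this means 38k ≡ 0 (mod 102), i.e. 102 ∣ 38k. Since gcd(38, 102) = 2, dividing through by 2 this holds exactly when 51 ∣ 19k, and as gcd(19, 51) = 1, exactly when 51 ∣ k.
The smallest positive such k is 51.

51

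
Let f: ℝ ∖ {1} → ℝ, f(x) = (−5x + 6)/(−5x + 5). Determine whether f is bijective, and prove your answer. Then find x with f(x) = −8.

If f(x) = 1, cross-multiplying gives −5(−5x + 6) = −5(−5x + 5), which simplifies to −30 = −25 — false.  So 1 has no preimage and f is not surjective.
So f is not bijective.
Solving f(x) = −8: cross-multiplying gives −5x + 6 = −8(−5x + 5), which rearranges to −45x = −46, so x = 46/45.

46/45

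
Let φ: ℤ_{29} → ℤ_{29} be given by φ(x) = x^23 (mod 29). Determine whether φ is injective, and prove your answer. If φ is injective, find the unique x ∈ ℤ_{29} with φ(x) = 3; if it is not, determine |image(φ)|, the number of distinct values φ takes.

Since 29 is prime, the nonzero elements of ℤ_{29} form a cyclic group of order 28.
As gcd(23, 28) = 1, raising to the 23rd power is a bijection on this group: if s^23 ≡ t^23 then (st^{−1})^23 = 1, and the only element of order dividing gcd(23, 28) = 1 is 1, so s = t.
With φ(0) = 0 this makes φ injective on all of ℤ_{29}, hence bijective (finite equal-size domain and codomain). In particular φ is injective.
Since φ is injective, we find the preimage of 3. The inverse of x ↦ x^23 on (ℤ_{29})^× is x ↦ x^11, because 23·11 = 253 = 9·28 + 1 ≡ 1 (mod 28) and x^{28} = 1 for x ≠ 0 (Fermat). So φ⁻¹(3) = 3^11 mod 29.
Repeated squaring mod 29: 3^1 ≡ 3, 3^2 ≡ 3² = 9, 3^4 ≡ 9² = 81 ≡ 23, 3^8 ≡ 23² = 529 ≡ 7. Since 11 = 8 + 2 + 1, 3^11 ≡ 7·9·3: 7·9 = 63 ≡ 5, then 5·3 = 15. So 3^11 ≡ 15 (mod 29).
Hence φ⁻¹(3) = 15.

15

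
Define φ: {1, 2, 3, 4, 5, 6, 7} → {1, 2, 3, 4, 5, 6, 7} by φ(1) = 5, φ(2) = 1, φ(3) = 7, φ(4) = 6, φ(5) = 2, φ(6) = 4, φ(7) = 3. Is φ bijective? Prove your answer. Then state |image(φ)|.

7

The values 5, 1, 7, 6, 2, 4, 3 are a permutation of {1, 2, 3, 4, 5, 6, 7}: each element appears exactly once.
So φ is injective and surjective, hence bijective.
The image of φ is {1, 2, 3, 4, 5, 6, 7}, which has 7 elements.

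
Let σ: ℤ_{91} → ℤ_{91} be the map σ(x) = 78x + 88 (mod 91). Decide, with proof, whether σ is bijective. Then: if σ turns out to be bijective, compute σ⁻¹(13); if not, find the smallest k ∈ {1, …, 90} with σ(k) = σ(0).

7

We have gcd(78, 91) = 13 > 1. Taking x_1 = 0 and x_2 = 7: σ(0) = 88 and σ(7) = 78·7 + 88 = 634 ≡ 88 (mod 91).
So σ(0) = σ(7) while 0 ≠ 7, thus σ is not injective, hence not bijective.
Since σ is not bijective, we find the least positive k with σ(k) = σ(0): this means 78k ≡ 0 (mod 91), i.e. 91 ∣ 78k. Since gcd(78, 91) = 13, dividing through by 13 this holds exactly when 7 ∣ 6k, and as gcd(6, 7) = 1, exactly when 7 ∣ k.
The smallest positive such k is 7.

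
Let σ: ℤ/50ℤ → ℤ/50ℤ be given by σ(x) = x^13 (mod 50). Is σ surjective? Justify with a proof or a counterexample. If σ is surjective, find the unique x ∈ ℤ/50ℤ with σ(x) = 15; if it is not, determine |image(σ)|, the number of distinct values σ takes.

42

σ(0) = 0^13 = 0.
σ(10): Repeated squaring mod 50: 10^1 ≡ 10, 10^2 ≡ 10² = 100 ≡ 0, 10^4 ≡ 0² = 0, 10^8 ≡ 0² = 0. Since 13 = 8 + 4 + 1, 10^13 ≡ 0·0·10: 0·0 = 0, then 0·10 = 0. So 10^13 ≡ 0 (mod 50).
So σ(0) = σ(10) = 0 while 0 ≠ 10, so σ is not injective.
A non-injective map from the 50-element set ℤ/50ℤ to itself takes at most 49 distinct values, so it cannot be surjective. So σ is not surjective.
Since σ is not surjective, we determine |image(σ)|. Computing x^13 mod 50 for each x (by repeated squaring, reducing mod 50 at every step), the values σ(0), σ(1), …, σ(49) are: 0, 1, 42, 23, 14, 25, 16, 7, 38, 29, 0, 31, 22, 3, 44, 25, 46, 37, 18, 9, 0, 11, 2, 33, 24, 25, 26, 17, 48, 39, 0, 41, 32, 13, 4, 25, 6, 47, 28, 19, 0, 21, 12, 43, 34, 25, 36, 27, 8, 49.
The distinct values are {0, 1, 2, 3, 4, 6, 7, 8, 9, 11, 12, 13, 14, 16, 17, 18, 19, 21, 22, 23, 24, 25, 26, 27, 28, 29, 31, 32, 33, 34, 36, 37, 38, 39, 41, 42, 43, 44, 46, 47, 48, 49}; there are 42 of them.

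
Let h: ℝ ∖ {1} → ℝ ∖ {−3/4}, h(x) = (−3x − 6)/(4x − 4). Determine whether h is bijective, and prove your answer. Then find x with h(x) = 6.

Suppose h(a) = h(b). Cross-multiplying: (−3a − 6)(4b − 4) = (−3b − 6)(4a − 4).
Expanding both sides and cancelling the symmetric terms leaves 36·(a − b) = 0. Since 36 ≠ 0, a = b. Hence h is injective.
For any y ≠ −3/4, solving y(4x − 4) = −3x − 6 for x gives a well-defined x ≠ 1. So h is surjective.
Thus h is bijective.
Solving h(x) = 6: cross-multiplying gives −3x − 6 = 6(4x − 4), which rearranges to −27x = −18, so x = 2/3.

2/3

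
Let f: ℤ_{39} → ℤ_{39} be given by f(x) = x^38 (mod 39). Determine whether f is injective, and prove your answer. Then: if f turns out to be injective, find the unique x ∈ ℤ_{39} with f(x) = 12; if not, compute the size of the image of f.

f(5): Repeated squaring mod 39: 5^1 ≡ 5, 5^2 ≡ 5² = 25, 5^4 ≡ 25² = 625 ≡ 1, 5^8 ≡ 1² = 1, 5^16 ≡ 1² = 1, 5^32 ≡ 1² = 1. Since 38 = 32 + 4 + 2, 5^38 ≡ 1·1·25: 1·1 = 1, then 1·25 = 25. So 5^38 ≡ 25 (mod 39).
f(8): Repeated squaring mod 39: 8^1 ≡ 8, 8^2 ≡ 8² = 64 ≡ 25, 8^4 ≡ 25² = 625 ≡ 1, 8^8 ≡ 1² = 1, 8^16 ≡ 1² = 1, 8^32 ≡ 1² = 1. Since 38 = 32 + 4 + 2, 8^38 ≡ 1·1·25: 1·1 = 1, then 1·25 = 25. So 8^38 ≡ 25 (mod 39).
So f(5) = f(8) = 25 while 5 ≠ 8, hence f is not injective.
Since f is not injective, we determine |image(f)|. Computing x^38 mod 39 for each x (by repeated squaring, reducing mod 39 at every step), the values f(0), f(1), …, f(38) are: 0, 1, 4, 9, 16, 25, 36, 10, 25, 3, 22, 4, 27, 13, 1, 30, 22, 16, 12, 10, 10, 12, 16, 22, 30, 1, 13, 27, 4, 22, 3, 25, 10, 36, 25, 16, 9, 4, 1.
The distinct values are {0, 1, 3, 4, 9, 10, 12, 13, 16, 22, 25, 27, 30, 36}; there are 14 of them.

14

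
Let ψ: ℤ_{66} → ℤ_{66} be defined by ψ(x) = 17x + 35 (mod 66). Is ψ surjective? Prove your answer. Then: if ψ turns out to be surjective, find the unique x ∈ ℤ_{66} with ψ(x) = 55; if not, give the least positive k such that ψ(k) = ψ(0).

By definition, surjectivity means every element of the codomain has a preimage under ψ.
Since gcd(17, 66) = 1, 17 is invertible modulo 66. Euclid's algorithm: 66 = 3·17 + 15, 17 = 1·15 + 2, 15 = 7·2 + 1; back-substituting gives 1 = 35·17 − 9·66, so 17⁻¹ ≡ 35 (mod 66).
For any y ∈ ℤ_{66}, x = 35(y − 35) mod 66 satisfies ψ(x) = 17·35(y − 35) + 35 ≡ y (since 17·35 ≡ 1 mod 66). So every y has a preimage.
So ψ is surjective.
Since ψ is surjective, we find ψ⁻¹(55): we need 17x ≡ 55 − 35 ≡ 20 (mod 66). Using 17⁻¹ = 35: x ≡ 35·20 = 700 = 10·66 + 40, so x = 40.
Check: ψ(40) = 17·40 + 35 = 715 = 10·66 + 55 ≡ 55 (mod 66).

40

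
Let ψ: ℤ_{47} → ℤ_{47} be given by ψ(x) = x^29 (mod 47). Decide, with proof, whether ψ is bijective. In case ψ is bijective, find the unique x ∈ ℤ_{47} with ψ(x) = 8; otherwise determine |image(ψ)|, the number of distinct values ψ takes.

7

Since 47 is prime, the nonzero elements of ℤ_{47} form a cyclic group of order 46.
As gcd(29, 46) = 1, raising to the 29th power is a bijection on this group: if x_1^29 ≡ x_2^29 then (x_1x_2^{−1})^29 = 1, and the only element of order dividing gcd(29, 46) = 1 is 1, so x_1 = x_2.
With ψ(0) = 0 this makes ψ injective on all of ℤ_{47}, hence bijective (finite equal-size domain and codomain). In particular ψ is bijective.
Since ψ is bijective, we find the preimage of 8. The inverse of x ↦ x^29 on (ℤ_{47})^× is x ↦ x^27, because 29·27 = 783 = 17·46 + 1 ≡ 1 (mod 46) and x^{46} = 1 for x ≠ 0 (Fermat). So ψ⁻¹(8) = 8^27 mod 47.
Repeated squaring mod 47: 8^1 ≡ 8, 8^2 ≡ 8² = 64 ≡ 17, 8^4 ≡ 17² = 289 ≡ 7, 8^8 ≡ 7² = 49 ≡ 2, 8^16 ≡ 2² = 4. Since 27 = 16 + 8 + 2 + 1, 8^27 ≡ 4·2·17·8: 4·2 = 8, then 8·17 = 136 ≡ 42, then 42·8 = 336 ≡ 7. So 8^27 ≡ 7 (mod 47).
Hence ψ⁻¹(8) = 7.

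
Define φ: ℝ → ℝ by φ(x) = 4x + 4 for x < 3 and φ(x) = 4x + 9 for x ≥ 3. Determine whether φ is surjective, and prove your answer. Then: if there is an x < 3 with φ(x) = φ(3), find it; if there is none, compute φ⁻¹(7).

Both pieces are strictly increasing (slopes 4 and 4), so each is injective on its own interval.
The left piece maps (−∞, 3) onto (−∞, 16); the right piece maps [3, ∞) onto [21, ∞).
The union (−∞, 16) ∪ [21, ∞) omits the interval between 16 and 21; in particular 16 has no preimage. So φ is not surjective.
Because the two images are disjoint, no x < 3 has φ(x) = φ(3), so we compute φ⁻¹(7): 7 lies in (−∞, 16), so solve 4x + 4 = 7: x = (7 − 4)/4 = 3/4.

3/4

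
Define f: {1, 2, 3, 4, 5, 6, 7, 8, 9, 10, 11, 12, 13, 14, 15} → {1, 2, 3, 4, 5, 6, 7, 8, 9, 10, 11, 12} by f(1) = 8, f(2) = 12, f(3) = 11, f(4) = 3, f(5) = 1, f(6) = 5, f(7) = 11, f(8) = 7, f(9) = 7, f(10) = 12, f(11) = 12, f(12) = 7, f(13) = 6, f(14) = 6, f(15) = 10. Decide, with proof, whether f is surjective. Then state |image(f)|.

9

No element maps to 2, so f is not surjective.
The image of f is {1, 3, 5, 6, 7, 8, 10, 11, 12}, which has 9 elements.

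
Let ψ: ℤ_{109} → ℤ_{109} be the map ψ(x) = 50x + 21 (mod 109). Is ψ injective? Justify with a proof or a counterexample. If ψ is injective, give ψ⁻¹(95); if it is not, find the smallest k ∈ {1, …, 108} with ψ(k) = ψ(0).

If ψ(s) = ψ(t), then 50s ≡ 50t (mod 109). Because gcd(50, 109) = 1, we may cancel 50 to get s ≡ t (mod 109).
Thus ψ is injective.
We now compute 50⁻¹ mod 109 explicitly. Euclid's algorithm: 109 = 2·50 + 9, 50 = 5·9 + 5, 9 = 1·5 + 4, 5 = 1·4 + 1; back-substituting gives 1 = 24·50 − 11·109, so 50⁻¹ ≡ 24 (mod 109).
Since ψ is injective, we find ψ⁻¹(95): we need 50x ≡ 95 − 21 ≡ 74 (mod 109). Using 50⁻¹ = 24: x ≡ 24·74 = 1776 = 16·109 + 32, so x = 32.
Check: ψ(32) = 50·32 + 21 = 1621 = 14·109 + 95 ≡ 95 (mod 109).

32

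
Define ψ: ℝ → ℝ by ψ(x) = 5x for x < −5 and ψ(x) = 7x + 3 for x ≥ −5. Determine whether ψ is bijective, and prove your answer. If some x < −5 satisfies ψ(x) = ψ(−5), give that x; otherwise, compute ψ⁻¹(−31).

Both pieces are strictly increasing (slopes 5 and 7), so each is injective on its own interval.
The left piece maps (−∞, −5) onto (−∞, −25); the right piece maps [−5, ∞) onto [−32, ∞).
These images overlap. In particular ψ(−5) = −32 (right piece), and solving 5x = −32 on the left piece gives x = −32/5 < −5.
So ψ(−32/5) = ψ(−5) with −32/5 ≠ −5, and ψ is not injective, hence not bijective. This x = −32/5 is the requested value below −5.

-32/5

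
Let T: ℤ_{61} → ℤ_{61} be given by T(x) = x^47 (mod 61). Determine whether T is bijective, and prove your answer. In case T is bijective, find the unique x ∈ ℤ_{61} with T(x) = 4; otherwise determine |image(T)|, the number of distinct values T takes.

Since 61 is prime, the nonzero elements of ℤ_{61} form a cyclic group of order 60.
As gcd(47, 60) = 1, raising to the 47th power is a bijection on this group: if x_1^47 ≡ x_2^47 then (x_1x_2^{−1})^47 = 1, and the only element of order dividing gcd(47, 60) = 1 is 1, so x_1 = x_2.
With T(0) = 0 this makes T injective on all of ℤ_{61}, hence bijective (finite equal-size domain and codomain). In particular T is bijective.
Since T is bijective, we find the preimage of 4. The inverse of x ↦ x^47 on (ℤ_{61})^× is x ↦ x^23, because 47·23 = 1081 = 18·60 + 1 ≡ 1 (mod 60) and x^{60} = 1 for x ≠ 0 (Fermat). So T⁻¹(4) = 4^23 mod 61.
Repeated squaring mod 61: 4^1 ≡ 4, 4^2 ≡ 4² = 16, 4^4 ≡ 16² = 256 ≡ 12, 4^8 ≡ 12² = 144 ≡ 22, 4^16 ≡ 22² = 484 ≡ 57. Since 23 = 16 + 4 + 2 + 1, 4^23 ≡ 57·12·16·4: 57·12 = 684 ≡ 13, then 13·16 = 208 ≡ 25, then 25·4 = 100 ≡ 39. So 4^23 ≡ 39 (mod 61).
Hence T⁻¹(4) = 39.

39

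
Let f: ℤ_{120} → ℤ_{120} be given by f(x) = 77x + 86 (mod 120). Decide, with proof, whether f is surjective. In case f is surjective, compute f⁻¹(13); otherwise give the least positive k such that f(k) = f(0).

91

Recall that f is surjective if every y in the codomain equals f(x) for some x in the domain.
Since gcd(77, 120) = 1, 77 is invertible modulo 120. Euclid's algorithm: 120 = 1·77 + 43, 77 = 1·43 + 34, 43 = 1·34 + 9, 34 = 3·9 + 7, 9 = 1·7 + 2, 7 = 3·2 + 1; back-substituting gives 1 = 53·77 − 34·120, so 77⁻¹ ≡ 53 (mod 120).
For any y ∈ ℤ_{120}, x = 53(y − 86) mod 120 satisfies f(x) = 77·53(y − 86) + 86 ≡ y (since 77·53 ≡ 1 mod 120). So every y has a preimage.
Thus f is surjective.
Since f is surjective, we compute f⁻¹(13): solve 77x + 86 ≡ 13 (mod 120), i.e. 77x ≡ 47 (mod 120).
Multiplying by 77⁻¹ = 53 gives x ≡ 53·47 = 2491 = 20·120 + 91 ≡ 91 (mod 120).
Check: f(91) = 77·91 + 86 = 7093 = 59·120 + 13 ≡ 13 (mod 120).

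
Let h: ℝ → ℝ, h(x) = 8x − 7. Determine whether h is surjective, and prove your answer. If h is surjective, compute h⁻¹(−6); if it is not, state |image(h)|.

For any y ∈ ℝ, x = (y + 7)/8 satisfies h(x) = y.
So h is surjective.
Since h is surjective, we compute h⁻¹(−6) = (−6 + 7)/8 = 1/8.

1/8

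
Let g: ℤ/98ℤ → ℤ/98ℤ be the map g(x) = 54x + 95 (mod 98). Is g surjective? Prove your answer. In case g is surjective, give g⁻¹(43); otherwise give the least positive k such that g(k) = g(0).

49

Since gcd(54, 98) = 2, we have 54x ≡ 0 (mod 2) for all x, so g(x) ≡ 1 (mod 2).
But 0 ≢ 1 (mod 2), so 0 ∈ ℤ/98ℤ has no preimage. Thus g is not surjective.
Since g is not surjective, we find the least positive k with g(k) = g(0): this means 54k ≡ 0 (mod 98), i.e. 98 ∣ 54k. Since gcd(54, 98) = 2, dividing through by 2 this holds exactly when 49 ∣ 27k, and as gcd(27, 49) = 1, exactly when 49 ∣ k.
The smallest positive such k is 49.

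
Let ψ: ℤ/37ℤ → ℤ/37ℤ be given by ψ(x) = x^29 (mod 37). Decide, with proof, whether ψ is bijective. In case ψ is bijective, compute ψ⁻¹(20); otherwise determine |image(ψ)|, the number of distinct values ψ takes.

18

Since 37 is prime, the nonzero elements of ℤ/37ℤ form a cyclic group of order 36.
As gcd(29, 36) = 1, raising to the 29th power is a bijection on this group: if x_1^29 ≡ x_2^29 then (x_1x_2^{−1})^29 = 1, and the only element of order dividing gcd(29, 36) = 1 is 1, so x_1 = x_2.
With ψ(0) = 0 this makes ψ injective on all of ℤ/37ℤ, hence bijective (finite equal-size domain and codomain). In particular ψ is bijective.
Since ψ is bijective, we find the preimage of 20. The inverse of x ↦ x^29 on (ℤ/37ℤ)^× is x ↦ x^5, because 29·5 = 145 = 4·36 + 1 ≡ 1 (mod 36) and x^{36} = 1 for x ≠ 0 (Fermat). So ψ⁻¹(20) = 20^5 mod 37.
Repeated squaring mod 37: 20^1 ≡ 20, 20^2 ≡ 20² = 400 ≡ 30, 20^4 ≡ 30² = 900 ≡ 12. Since 5 = 4 + 1, 20^5 ≡ 12·20: 12·20 = 240 ≡ 18. So 20^5 ≡ 18 (mod 37).
Hence ψ⁻¹(20) = 18.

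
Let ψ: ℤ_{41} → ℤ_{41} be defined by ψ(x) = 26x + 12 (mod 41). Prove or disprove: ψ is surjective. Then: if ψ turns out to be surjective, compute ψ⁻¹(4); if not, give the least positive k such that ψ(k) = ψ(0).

By definition, surjectivity means every element of the codomain has a preimage under ψ.
Since gcd(26, 41) = 1, 26 is invertible modulo 41. Euclid's algorithm: 41 = 1·26 + 15, 26 = 1·15 + 11, 15 = 1·11 + 4, 11 = 2·4 + 3, 4 = 1·3 + 1; back-substituting gives 1 = 30·26 − 19·41, so 26⁻¹ ≡ 30 (mod 41).
For any y ∈ ℤ_{41}, x = 30(y − 12) mod 41 satisfies ψ(x) = 26·30(y − 12) + 12 ≡ y (since 26·30 ≡ 1 mod 41). So every y has a preimage.
Therefore ψ is surjective.
Since ψ is surjective, we find ψ⁻¹(4): we need 26x ≡ 4 − 12 ≡ 33 (mod 41). Using 26⁻¹ = 30: x ≡ 30·33 = 990 = 24·41 + 6, so x = 6.
Check: ψ(6) = 26·6 + 12 = 168 = 4·41 + 4 ≡ 4 (mod 41).

6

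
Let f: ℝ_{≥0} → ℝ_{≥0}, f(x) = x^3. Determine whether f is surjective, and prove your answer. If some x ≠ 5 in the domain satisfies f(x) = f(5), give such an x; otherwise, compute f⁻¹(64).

4

For any y ∈ ℝ_{≥0}, x = y^{1/3} ∈ ℝ_{≥0} gives f(x) = y, so f is surjective.
Since x ↦ x^3 is strictly increasing on ℝ_{≥0}, it is injective there, so no x ≠ 5 in the domain has f(x) = f(5). We therefore compute f⁻¹(64) = 64^{1/3} = 4 (indeed 4^3 = 64).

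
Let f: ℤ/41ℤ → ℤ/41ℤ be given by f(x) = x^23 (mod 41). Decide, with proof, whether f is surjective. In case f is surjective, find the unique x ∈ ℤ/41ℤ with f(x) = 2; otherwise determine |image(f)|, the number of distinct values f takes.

5

Since 41 is prime, the nonzero elements of ℤ/41ℤ form a cyclic group of order 40.
As gcd(23, 40) = 1, raising to the 23rd power is a bijection on this group: if a^23 ≡ b^23 then (ab^{−1})^23 = 1, and the only element of order dividing gcd(23, 40) = 1 is 1, so a = b.
With f(0) = 0 this makes f injective on all of ℤ/41ℤ, hence bijective (finite equal-size domain and codomain). In particular f is surjective.
Since f is surjective, we find the preimage of 2. The inverse of x ↦ x^23 on (ℤ/41ℤ)^× is x ↦ x^7, because 23·7 = 161 = 4·40 + 1 ≡ 1 (mod 40) and x^{40} = 1 for x ≠ 0 (Fermat). So f⁻¹(2) = 2^7 mod 41.
Repeated squaring mod 41: 2^1 ≡ 2, 2^2 ≡ 2² = 4, 2^4 ≡ 4² = 16. Since 7 = 4 + 2 + 1, 2^7 ≡ 16·4·2: 16·4 = 64 ≡ 23, then 23·2 = 46 ≡ 5. So 2^7 ≡ 5 (mod 41).
Hence f⁻¹(2) = 5.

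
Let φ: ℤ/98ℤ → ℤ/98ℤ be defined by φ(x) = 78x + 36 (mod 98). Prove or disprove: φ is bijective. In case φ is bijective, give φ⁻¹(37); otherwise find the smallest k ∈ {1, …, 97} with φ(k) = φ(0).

We have gcd(78, 98) = 2 > 1. Taking s = 0 and t = 49: φ(0) = 36 and φ(49) = 78·49 + 36 = 3858 ≡ 36 (mod 98).
So φ(0) = φ(49) while 0 ≠ 49, therefore φ is not injective, hence not bijective.
Since φ is not bijective, we find the least positive k with φ(k) = φ(0): this means 78k ≡ 0 (mod 98), i.e. 98 ∣ 78k. Since gcd(78, 98) = 2, dividing through by 2 this holds exactly when 49 ∣ 39k, and as gcd(39, 49) = 1, exactly when 49 ∣ k.
The smallest positive such k is 49.

49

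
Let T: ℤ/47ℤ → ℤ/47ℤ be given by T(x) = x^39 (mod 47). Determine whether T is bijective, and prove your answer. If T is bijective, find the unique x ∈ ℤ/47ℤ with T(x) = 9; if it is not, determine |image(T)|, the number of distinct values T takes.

Since 47 is prime, the nonzero elements of ℤ/47ℤ form a cyclic group of order 46.
As gcd(39, 46) = 1, raising to the 39th power is a bijection on this group: if s^39 ≡ t^39 then (st^{−1})^39 = 1, and the only element of order dividing gcd(39, 46) = 1 is 1, so s = t.
With T(0) = 0 this makes T injective on all of ℤ/47ℤ, hence bijective (finite equal-size domain and codomain). In particular T is bijective.
Since T is bijective, we find the preimage of 9. The inverse of x ↦ x^39 on (ℤ/47ℤ)^× is x ↦ x^13, because 39·13 = 507 = 11·46 + 1 ≡ 1 (mod 46) and x^{46} = 1 for x ≠ 0 (Fermat). So T⁻¹(9) = 9^13 mod 47.
Repeated squaring mod 47: 9^1 ≡ 9, 9^2 ≡ 9² = 81 ≡ 34, 9^4 ≡ 34² = 1156 ≡ 28, 9^8 ≡ 28² = 784 ≡ 32. Since 13 = 8 + 4 + 1, 9^13 ≡ 32·28·9: 32·28 = 896 ≡ 3, then 3·9 = 27. So 9^13 ≡ 27 (mod 47).
Hence T⁻¹(9) = 27.

27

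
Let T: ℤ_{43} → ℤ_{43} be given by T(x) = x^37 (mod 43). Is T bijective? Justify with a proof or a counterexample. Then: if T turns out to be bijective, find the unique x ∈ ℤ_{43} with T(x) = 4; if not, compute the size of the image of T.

Since 43 is prime, the nonzero elements of ℤ_{43} form a cyclic group of order 42.
As gcd(37, 42) = 1, raising to the 37th power is a bijection on this group: if s^37 ≡ t^37 then (st^{−1})^37 = 1, and the only element of order dividing gcd(37, 42) = 1 is 1, so s = t.
With T(0) = 0 this makes T injective on all of ℤ_{43}, hence bijective (finite equal-size domain and codomain). In particular T is bijective.
Since T is bijective, we find the preimage of 4. The inverse of x ↦ x^37 on (ℤ_{43})^× is x ↦ x^25, because 37·25 = 925 = 22·42 + 1 ≡ 1 (mod 42) and x^{42} = 1 for x ≠ 0 (Fermat). So T⁻¹(4) = 4^25 mod 43.
Repeated squaring mod 43: 4^1 ≡ 4, 4^2 ≡ 4² = 16, 4^4 ≡ 16² = 256 ≡ 41, 4^8 ≡ 41² = 1681 ≡ 4, 4^16 ≡ 4² = 16. Since 25 = 16 + 8 + 1, 4^25 ≡ 16·4·4: 16·4 = 64 ≡ 21, then 21·4 = 84 ≡ 41. So 4^25 ≡ 41 (mod 43).
Hence T⁻¹(4) = 41.

41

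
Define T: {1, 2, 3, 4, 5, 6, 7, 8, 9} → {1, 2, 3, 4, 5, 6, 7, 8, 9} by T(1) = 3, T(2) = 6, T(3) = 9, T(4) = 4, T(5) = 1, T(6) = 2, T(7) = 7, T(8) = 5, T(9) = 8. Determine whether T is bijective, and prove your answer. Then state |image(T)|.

The values 3, 6, 9, 4, 1, 2, 7, 5, 8 are a permutation of {1, 2, 3, 4, 5, 6, 7, 8, 9}: each element appears exactly once.
So T is injective and surjective, hence bijective.
The image of T is {1, 2, 3, 4, 5, 6, 7, 8, 9}, which has 9 elements.

9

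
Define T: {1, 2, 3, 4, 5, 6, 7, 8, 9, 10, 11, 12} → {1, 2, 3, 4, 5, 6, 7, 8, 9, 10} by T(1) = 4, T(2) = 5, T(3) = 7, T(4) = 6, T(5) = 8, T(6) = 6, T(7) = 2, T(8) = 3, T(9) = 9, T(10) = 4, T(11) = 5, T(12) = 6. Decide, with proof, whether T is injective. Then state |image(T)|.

T(4) = 6 = T(6) with 4 ≠ 6, so T is not injective.
The image of T is {2, 3, 4, 5, 6, 7, 8, 9}, which has 8 elements.

8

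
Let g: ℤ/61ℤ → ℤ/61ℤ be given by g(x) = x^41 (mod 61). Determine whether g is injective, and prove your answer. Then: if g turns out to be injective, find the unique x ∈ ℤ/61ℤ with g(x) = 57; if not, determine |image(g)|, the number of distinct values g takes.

56

Since 61 is prime, the nonzero elements of ℤ/61ℤ form a cyclic group of order 60.
As gcd(41, 60) = 1, raising to the 41st power is a bijection on this group: if u^41 ≡ v^41 then (uv^{−1})^41 = 1, and the only element of order dividing gcd(41, 60) = 1 is 1, so u = v.
With g(0) = 0 this makes g injective on all of ℤ/61ℤ, hence bijective (finite equal-size domain and codomain). In particular g is injective.
Since g is injective, we find the preimage of 57. The inverse of x ↦ x^41 on (ℤ/61ℤ)^× is x ↦ x^41, because 41·41 = 1681 = 28·60 + 1 ≡ 1 (mod 60) and x^{60} = 1 for x ≠ 0 (Fermat). So g⁻¹(57) = 57^41 mod 61.
Repeated squaring mod 61: 57^1 ≡ 57, 57^2 ≡ 57² = 3249 ≡ 16, 57^4 ≡ 16² = 256 ≡ 12, 57^8 ≡ 12² = 144 ≡ 22, 57^16 ≡ 22² = 484 ≡ 57, 57^32 ≡ 57² = 3249 ≡ 16. Since 41 = 32 + 8 + 1, 57^41 ≡ 16·22·57: 16·22 = 352 ≡ 47, then 47·57 = 2679 ≡ 56. So 57^41 ≡ 56 (mod 61).
Hence g⁻¹(57) = 56.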